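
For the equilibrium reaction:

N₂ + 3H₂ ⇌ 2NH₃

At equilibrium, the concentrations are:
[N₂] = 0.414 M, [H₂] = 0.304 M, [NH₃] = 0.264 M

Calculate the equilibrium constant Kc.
K_c = 5.9922

Kc = ([NH₃]^2) / ([N₂] × [H₂]^3)
   = ((0.264)^2) / ((0.414)·(0.304)^3)
   = 0.069696 / 0.011631 = 5.9922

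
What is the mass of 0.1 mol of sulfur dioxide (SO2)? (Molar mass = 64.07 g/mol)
Mass = 0.1 mol × 64.07 g/mol = 6.407 g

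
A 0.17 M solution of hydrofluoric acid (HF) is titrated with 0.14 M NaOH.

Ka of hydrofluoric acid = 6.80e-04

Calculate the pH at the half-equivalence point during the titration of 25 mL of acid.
pH = pKa = 3.17

At the half-equivalence point, [HA] = [A⁻], so by Henderson–Hasselbalch pH = pKa + log(1) = pKa.
pKa = −log(6.80e-04) = 3.17.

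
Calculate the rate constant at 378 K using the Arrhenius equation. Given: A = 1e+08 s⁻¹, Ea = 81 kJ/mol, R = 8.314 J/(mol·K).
6.40e-04 s⁻¹

k = A·exp(-Ea/(R·T)) = 1e+08·exp(-81000/(8.314·378)) = 1e+08·exp(-25.7741) = 1e+08·6.4041e-12 = 6.40e-04 s⁻¹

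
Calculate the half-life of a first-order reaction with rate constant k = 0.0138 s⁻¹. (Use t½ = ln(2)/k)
50.23 s

t½ = ln(2)/k = 0.6931/0.0138 = 50.23 s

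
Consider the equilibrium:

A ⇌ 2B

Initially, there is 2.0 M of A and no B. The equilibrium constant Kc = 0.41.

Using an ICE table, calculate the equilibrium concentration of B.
[B] = 0.809 M

ICE: [A] = 2.0 − x, [B] = 2x.
Kc = (2x)²/(2.0 − x) = 0.41 ⇒ 4x² + 0.41x − 0.82 = 0.
x = (−0.41 + √(0.41² + 4·4·0.82))/(2·4) = (−0.41 + √13.288)/8 = 0.40441.
[B] = 2x = 0.809 M.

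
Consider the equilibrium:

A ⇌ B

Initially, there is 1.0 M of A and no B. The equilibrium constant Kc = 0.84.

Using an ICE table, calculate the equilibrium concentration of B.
[B] = 0.457 M

ICE: [A] = 1.0 − x, [B] = x.
Kc = x/(1.0 − x) = 0.84 ⇒ x = 0.84·1.0/(1 + 0.84) = 0.84/1.84 = 0.4565.
[B] = x = 0.457 M.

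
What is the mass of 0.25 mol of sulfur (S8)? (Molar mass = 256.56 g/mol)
Mass = 0.25 mol × 256.56 g/mol = 64.14 g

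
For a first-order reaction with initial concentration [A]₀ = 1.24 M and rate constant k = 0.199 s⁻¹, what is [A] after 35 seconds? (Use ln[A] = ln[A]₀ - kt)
0.0012 M

ln[A] = ln[A]₀ - k·t = ln(1.24) - (0.199)·(35) = 0.2151 - 6.9650 = -6.7499
[A] = e^(-6.7499) = 0.0012 M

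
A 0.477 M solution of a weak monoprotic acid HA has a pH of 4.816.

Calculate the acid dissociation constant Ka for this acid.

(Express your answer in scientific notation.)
K_a = 4.89e-10

[H⁺] = 10^(−pH) = 10^(−4.816) = 1.528e-05 M. For HA ⇌ H⁺ + A⁻, Ka = x²/(C − x) = (1.528e-05)²/(0.477 − 1.528e-05) = 4.89e-10.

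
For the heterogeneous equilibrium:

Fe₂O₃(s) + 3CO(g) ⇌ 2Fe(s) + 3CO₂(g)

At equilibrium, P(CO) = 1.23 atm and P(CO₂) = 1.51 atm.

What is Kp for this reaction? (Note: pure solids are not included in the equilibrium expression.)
K_p = 1.850

Solids (Fe₂O₃, Fe) are excluded.
Kp = P(CO₂)³/P(CO)³ = (1.51)³/(1.23)³ = 3.443/1.861 = 1.850.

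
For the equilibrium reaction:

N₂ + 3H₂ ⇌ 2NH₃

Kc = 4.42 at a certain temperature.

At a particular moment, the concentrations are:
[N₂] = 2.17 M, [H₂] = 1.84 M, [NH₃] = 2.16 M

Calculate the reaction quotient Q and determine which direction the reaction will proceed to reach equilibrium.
Q = 0.345, Q < K, reaction proceeds forward (toward products)

Q = ([NH₃]^2) / ([N₂] × [H₂]^3)
  = ((2.16)^2) / ((2.17)·(1.84)^3) = 4.6656/13.518 = 0.3451
Since Q = 0.3451 < Kc = 4.42, the reaction proceeds forward (toward products) to reach equilibrium.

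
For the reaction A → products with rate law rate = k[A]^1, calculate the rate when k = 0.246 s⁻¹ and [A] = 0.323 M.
0.07946 M/s

rate = k·[A]^1 = 0.246·(0.323)^1 = 0.246·0.323 = 0.07946 M/s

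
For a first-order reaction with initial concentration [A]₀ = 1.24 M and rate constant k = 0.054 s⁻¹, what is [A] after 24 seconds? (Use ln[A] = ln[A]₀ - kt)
0.3393 M

ln[A] = ln[A]₀ - k·t = ln(1.24) - (0.054)·(24) = 0.2151 - 1.2960 = -1.0809
[A] = e^(-1.0809) = 0.3393 M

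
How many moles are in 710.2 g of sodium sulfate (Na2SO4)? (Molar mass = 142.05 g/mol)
Moles = 710.2 g ÷ 142.05 g/mol = 5 mol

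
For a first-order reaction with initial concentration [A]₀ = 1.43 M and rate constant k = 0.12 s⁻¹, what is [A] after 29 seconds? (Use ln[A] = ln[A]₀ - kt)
0.0441 M

ln[A] = ln[A]₀ - k·t = ln(1.43) - (0.12)·(29) = 0.3577 - 3.4800 = -3.1223
[A] = e^(-3.1223) = 0.0441 M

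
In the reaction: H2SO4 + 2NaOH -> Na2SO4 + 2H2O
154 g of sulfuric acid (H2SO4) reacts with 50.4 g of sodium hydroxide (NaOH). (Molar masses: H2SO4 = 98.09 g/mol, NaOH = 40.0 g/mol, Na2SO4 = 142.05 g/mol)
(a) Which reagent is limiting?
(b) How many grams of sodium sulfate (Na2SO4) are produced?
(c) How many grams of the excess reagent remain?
(a) NaOH, (b) 89.49 g, (c) 92.2 g

Moles of H2SO4 = 154 g ÷ 98.09 g/mol = 1.56999 mol
Moles of NaOH = 50.4 g ÷ 40.0 g/mol = 1.26 mol
Moles ÷ coefficient: H2SO4: 1.56999/1 = 1.57, NaOH: 1.26/2 = 0.63
(a) NaOH has the smaller value, so NaOH is the limiting reagent.
(b) Moles of Na2SO4 = 1.26 mol NaOH × (1/2) = 0.63 mol; mass = 0.63 mol × 142.05 g/mol = 89.49 g
(c) H2SO4 consumed = 1.26 × (1/2) = 0.63 mol; remaining = 1.56999 − 0.63 = 0.939987 mol; mass = 0.939987 mol × 98.09 g/mol = 92.2 g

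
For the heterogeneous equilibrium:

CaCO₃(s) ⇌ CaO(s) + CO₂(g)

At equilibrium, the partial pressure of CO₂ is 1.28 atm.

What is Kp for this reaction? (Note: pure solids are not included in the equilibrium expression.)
K_p = 1.28

Solids (CaCO₃, CaO) have activity 1 and are excluded.
Kp = P(CO₂) = 1.28.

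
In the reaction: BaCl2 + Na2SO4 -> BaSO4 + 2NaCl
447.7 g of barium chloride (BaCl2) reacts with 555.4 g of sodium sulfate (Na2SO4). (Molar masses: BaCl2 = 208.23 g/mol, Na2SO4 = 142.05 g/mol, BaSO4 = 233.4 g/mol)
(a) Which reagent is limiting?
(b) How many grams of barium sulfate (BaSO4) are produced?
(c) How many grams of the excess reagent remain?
(a) BaCl2, (b) 501.8 g, (c) 250 g

Moles of BaCl2 = 447.7 g ÷ 208.23 g/mol = 2.15003 mol
Moles of Na2SO4 = 555.4 g ÷ 142.05 g/mol = 3.90989 mol
Moles ÷ coefficient: BaCl2: 2.15003/1 = 2.15, Na2SO4: 3.90989/1 = 3.91
(a) BaCl2 has the smaller value, so BaCl2 is the limiting reagent.
(b) Moles of BaSO4 = 2.15003 mol BaCl2 × (1/1) = 2.15003 mol; mass = 2.15003 mol × 233.4 g/mol = 501.8 g
(c) Na2SO4 consumed = 2.15003 × (1/1) = 2.15003 mol; remaining = 3.90989 − 2.15003 = 1.75986 mol; mass = 1.75986 mol × 142.05 g/mol = 250 g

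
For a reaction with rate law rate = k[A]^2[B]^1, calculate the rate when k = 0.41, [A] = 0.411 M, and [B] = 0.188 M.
0.01302 M/s

rate = k·[A]^2·[B]^1 = 0.41·(0.411)^2·(0.188)^1 = 0.41·0.168921·0.188 = 0.01302 M/s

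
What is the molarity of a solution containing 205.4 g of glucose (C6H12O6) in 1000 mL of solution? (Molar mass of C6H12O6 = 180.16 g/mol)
Moles of C6H12O6 = 205.4 g ÷ 180.16 g/mol = 1.1401 mol
Volume = 1000 mL = 1 L
Molarity = 1.1401 mol ÷ 1 L = 1.14 M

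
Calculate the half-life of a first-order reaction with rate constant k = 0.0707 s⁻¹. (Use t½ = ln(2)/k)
9.80 s

t½ = ln(2)/k = 0.6931/0.0707 = 9.80 s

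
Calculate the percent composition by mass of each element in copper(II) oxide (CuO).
Cu: 79.89%, O: 20.11%

Molar mass of CuO = 79.55 g/mol
% Cu = (1 × 63.55) / 79.55 × 100% = 63.55 / 79.55 × 100% = 79.89%
% O = (1 × 16.0) / 79.55 × 100% = 16 / 79.55 × 100% = 20.11%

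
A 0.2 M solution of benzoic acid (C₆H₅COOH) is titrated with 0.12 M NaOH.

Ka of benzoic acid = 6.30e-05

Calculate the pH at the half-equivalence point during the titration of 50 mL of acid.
pH = pKa = 4.20

At the half-equivalence point, [HA] = [A⁻], so by Henderson–Hasselbalch pH = pKa + log(1) = pKa.
pKa = −log(6.30e-05) = 4.20.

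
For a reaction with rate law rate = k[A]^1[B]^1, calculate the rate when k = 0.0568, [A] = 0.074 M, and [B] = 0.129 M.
0.0005422 M/s

rate = k·[A]^1·[B]^1 = 0.0568·(0.074)^1·(0.129)^1 = 0.0568·0.074·0.129 = 0.0005422 M/s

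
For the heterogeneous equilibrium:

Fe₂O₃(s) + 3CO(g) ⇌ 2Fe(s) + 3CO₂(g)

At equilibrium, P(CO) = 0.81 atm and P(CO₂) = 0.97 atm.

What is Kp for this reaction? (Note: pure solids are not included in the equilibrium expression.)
K_p = 1.717

Solids (Fe₂O₃, Fe) are excluded.
Kp = P(CO₂)³/P(CO)³ = (0.97)³/(0.81)³ = 0.9127/0.5314 = 1.717.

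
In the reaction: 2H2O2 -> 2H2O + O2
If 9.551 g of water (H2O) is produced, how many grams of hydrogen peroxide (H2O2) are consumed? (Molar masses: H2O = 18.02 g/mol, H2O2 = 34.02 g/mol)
Moles of H2O = 9.551 g ÷ 18.02 g/mol = 0.530022 mol
Mole ratio: 2 mol H2O2 / 2 mol H2O
Moles of H2O2 = 0.530022 × (2/2) = 0.530022 mol
Mass of H2O2 = 0.530022 mol × 34.02 g/mol = 18.03 g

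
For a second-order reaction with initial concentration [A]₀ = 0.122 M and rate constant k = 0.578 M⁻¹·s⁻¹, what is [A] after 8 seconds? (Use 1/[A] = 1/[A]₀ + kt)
0.0780 M

1/[A] = 1/[A]₀ + k·t = 1/0.122 + (0.578)·(8) = 8.1967 + 4.6240 = 12.8207
[A] = 1/12.8207 = 0.0780 M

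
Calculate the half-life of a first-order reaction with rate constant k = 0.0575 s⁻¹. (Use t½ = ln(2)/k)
12.05 s

t½ = ln(2)/k = 0.6931/0.0575 = 12.05 s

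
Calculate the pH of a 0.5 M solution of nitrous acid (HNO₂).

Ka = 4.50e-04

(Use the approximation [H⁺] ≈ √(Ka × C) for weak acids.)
pH = 1.82

[H⁺] = √(Ka × C) = √(4.50e-04 × 0.5) = 1.5000e-02. pH = -log(1.5000e-02)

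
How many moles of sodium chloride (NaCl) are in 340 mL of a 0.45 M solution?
Moles = Molarity × Volume (L)
Moles = 0.45 M × 0.34 L = 0.153 mol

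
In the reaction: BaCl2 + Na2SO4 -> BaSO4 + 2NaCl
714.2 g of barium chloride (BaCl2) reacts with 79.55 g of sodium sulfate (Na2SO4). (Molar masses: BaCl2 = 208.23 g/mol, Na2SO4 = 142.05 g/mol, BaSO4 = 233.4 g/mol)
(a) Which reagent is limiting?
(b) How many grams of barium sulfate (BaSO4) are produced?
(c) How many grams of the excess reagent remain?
(a) Na2SO4, (b) 130.7 g, (c) 597.6 g

Moles of BaCl2 = 714.2 g ÷ 208.23 g/mol = 3.42986 mol
Moles of Na2SO4 = 79.55 g ÷ 142.05 g/mol = 0.560014 mol
Moles ÷ coefficient: BaCl2: 3.42986/1 = 3.43, Na2SO4: 0.560014/1 = 0.56
(a) Na2SO4 has the smaller value, so Na2SO4 is the limiting reagent.
(b) Moles of BaSO4 = 0.560014 mol Na2SO4 × (1/1) = 0.560014 mol; mass = 0.560014 mol × 233.4 g/mol = 130.7 g
(c) BaCl2 consumed = 0.560014 × (1/1) = 0.560014 mol; remaining = 3.42986 − 0.560014 = 2.86985 mol; mass = 2.86985 mol × 208.23 g/mol = 597.6 g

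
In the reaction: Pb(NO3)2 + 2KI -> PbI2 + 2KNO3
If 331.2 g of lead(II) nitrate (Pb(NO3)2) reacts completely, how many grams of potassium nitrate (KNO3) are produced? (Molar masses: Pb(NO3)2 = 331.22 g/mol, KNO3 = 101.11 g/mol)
Moles of Pb(NO3)2 = 331.2 g ÷ 331.22 g/mol = 0.99994 mol
Mole ratio: 2 mol KNO3 / 1 mol Pb(NO3)2
Moles of KNO3 = 0.99994 × (2/1) = 1.99988 mol
Mass of KNO3 = 1.99988 mol × 101.11 g/mol = 202.2 g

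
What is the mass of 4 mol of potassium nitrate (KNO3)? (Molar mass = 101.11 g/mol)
Mass = 4 mol × 101.11 g/mol = 404.4 g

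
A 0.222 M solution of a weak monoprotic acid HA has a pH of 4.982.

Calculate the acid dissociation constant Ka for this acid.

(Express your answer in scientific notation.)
K_a = 4.89e-10

[H⁺] = 10^(−pH) = 10^(−4.982) = 1.042e-05 M. For HA ⇌ H⁺ + A⁻, Ka = x²/(C − x) = (1.042e-05)²/(0.222 − 1.042e-05) = 4.89e-10.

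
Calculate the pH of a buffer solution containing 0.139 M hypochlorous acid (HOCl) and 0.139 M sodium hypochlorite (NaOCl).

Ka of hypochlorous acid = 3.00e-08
pH = 7.52

pKa = -log(3.00e-08) = 7.52. pH = pKa + log([A⁻]/[HA]) = 7.52 + log(0.139/0.139)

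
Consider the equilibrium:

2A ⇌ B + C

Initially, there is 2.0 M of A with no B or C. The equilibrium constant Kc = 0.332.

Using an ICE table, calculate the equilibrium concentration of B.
[B] = 0.535 M

ICE: [A] = 2.0 − 2x, [B] = [C] = x.
Kc = x²/(2.0 − 2x)² = 0.332 ⇒ √Kc = x/(2.0 − 2x).
x = √0.332·2.0/(1 + 2√0.332) = 0.57619·2.0/2.1524 = 0.5354.
[B] = x = 0.535 M.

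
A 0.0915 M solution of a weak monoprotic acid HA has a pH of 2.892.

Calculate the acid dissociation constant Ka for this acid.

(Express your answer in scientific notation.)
K_a = 1.82e-05

[H⁺] = 10^(−pH) = 10^(−2.892) = 1.282e-03 M. For HA ⇌ H⁺ + A⁻, Ka = x²/(C − x) = (1.282e-03)²/(0.0915 − 1.282e-03) = 1.82e-05.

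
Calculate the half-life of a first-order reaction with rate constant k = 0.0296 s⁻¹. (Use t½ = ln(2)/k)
23.42 s

t½ = ln(2)/k = 0.6931/0.0296 = 23.42 s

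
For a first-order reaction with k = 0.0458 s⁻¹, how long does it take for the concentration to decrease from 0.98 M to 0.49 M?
15.13 s

From ln[A] = ln[A]₀ - k·t: t = ln([A]₀/[A])/k = ln(0.98/0.49)/0.0458 = ln(2.0000)/0.0458 = 0.6931/0.0458 = 15.13 s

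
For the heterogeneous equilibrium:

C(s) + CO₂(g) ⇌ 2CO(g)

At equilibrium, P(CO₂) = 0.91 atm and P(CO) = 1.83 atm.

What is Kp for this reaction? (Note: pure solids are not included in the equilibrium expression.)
K_p = 3.680

Solid C is excluded.
Kp = P(CO)²/P(CO₂) = (1.83)²/0.91 = 3.349/0.91 = 3.680.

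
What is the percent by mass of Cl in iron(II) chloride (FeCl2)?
Mass of Cl in formula = 35.45 × 2 = 70.9 g/mol
Molar mass = 126.75 g/mol
% Cl = (70.9/126.75) × 100% = 55.94%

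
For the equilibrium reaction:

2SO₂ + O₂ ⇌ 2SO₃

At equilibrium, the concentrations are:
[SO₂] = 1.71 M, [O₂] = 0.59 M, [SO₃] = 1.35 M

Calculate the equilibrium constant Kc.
K_c = 1.0564

Kc = ([SO₃]^2) / ([SO₂]^2 × [O₂])
   = ((1.35)^2) / ((1.71)^2·(0.59))
   = 1.8225 / 1.7252 = 1.0564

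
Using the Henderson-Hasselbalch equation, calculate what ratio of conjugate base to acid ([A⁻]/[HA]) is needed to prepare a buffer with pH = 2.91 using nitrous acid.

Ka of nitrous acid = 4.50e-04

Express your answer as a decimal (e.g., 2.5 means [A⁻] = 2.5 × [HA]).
[A⁻]/[HA] = 0.366

pKa = −log(4.50e-04) = 3.3468. pH = pKa + log([A⁻]/[HA]). 2.91 = 3.3468 + log(ratio). log(ratio) = 2.91 − 3.3468 = -0.4368. ratio = 10^(-0.4368) = 0.366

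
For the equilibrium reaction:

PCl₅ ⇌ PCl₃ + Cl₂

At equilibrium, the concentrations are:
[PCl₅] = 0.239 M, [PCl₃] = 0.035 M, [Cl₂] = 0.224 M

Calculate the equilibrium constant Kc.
K_c = 0.0328

Kc = ([PCl₃] × [Cl₂]) / ([PCl₅])
   = ((0.035)·(0.224)) / ((0.239))
   = 0.00784 / 0.239 = 0.0328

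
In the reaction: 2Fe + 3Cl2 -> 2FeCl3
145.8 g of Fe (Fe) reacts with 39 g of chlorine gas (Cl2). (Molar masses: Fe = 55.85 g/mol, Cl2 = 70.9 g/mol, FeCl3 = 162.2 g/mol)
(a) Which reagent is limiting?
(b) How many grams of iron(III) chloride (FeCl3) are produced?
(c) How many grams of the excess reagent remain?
(a) Cl2, (b) 59.48 g, (c) 125.3 g

Moles of Fe = 145.8 g ÷ 55.85 g/mol = 2.61056 mol
Moles of Cl2 = 39 g ÷ 70.9 g/mol = 0.550071 mol
Moles ÷ coefficient: Fe: 2.61056/2 = 1.305, Cl2: 0.550071/3 = 0.1834
(a) Cl2 has the smaller value, so Cl2 is the limiting reagent.
(b) Moles of FeCl3 = 0.550071 mol Cl2 × (2/3) = 0.366714 mol; mass = 0.366714 mol × 162.2 g/mol = 59.48 g
(c) Fe consumed = 0.550071 × (2/3) = 0.366714 mol; remaining = 2.61056 − 0.366714 = 2.24385 mol; mass = 2.24385 mol × 55.85 g/mol = 125.3 g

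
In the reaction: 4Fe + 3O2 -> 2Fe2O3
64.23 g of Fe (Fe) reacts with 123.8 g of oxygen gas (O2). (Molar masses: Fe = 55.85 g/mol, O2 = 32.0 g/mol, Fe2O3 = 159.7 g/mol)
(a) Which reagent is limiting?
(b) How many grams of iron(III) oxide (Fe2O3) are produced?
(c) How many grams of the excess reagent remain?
(a) Fe, (b) 91.83 g, (c) 96.2 g

Moles of Fe = 64.23 g ÷ 55.85 g/mol = 1.15004 mol
Moles of O2 = 123.8 g ÷ 32.0 g/mol = 3.86875 mol
Moles ÷ coefficient: Fe: 1.15004/4 = 0.2875, O2: 3.86875/3 = 1.29
(a) Fe has the smaller value, so Fe is the limiting reagent.
(b) Moles of Fe2O3 = 1.15004 mol Fe × (2/4) = 0.575022 mol; mass = 0.575022 mol × 159.7 g/mol = 91.83 g
(c) O2 consumed = 1.15004 × (3/4) = 0.862534 mol; remaining = 3.86875 − 0.862534 = 3.00622 mol; mass = 3.00622 mol × 32.0 g/mol = 96.2 g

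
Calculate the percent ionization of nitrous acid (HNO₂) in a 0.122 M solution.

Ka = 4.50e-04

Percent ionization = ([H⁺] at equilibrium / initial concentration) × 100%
Percent ionization = 5.89%

Let x = [H⁺]. Ka = x²/(C - x) ⇒ x² + (4.50e-04)x - (4.50e-04)(0.122) = 0. x = 7.1879e-03. Percent = (7.1879e-03/0.122) × 100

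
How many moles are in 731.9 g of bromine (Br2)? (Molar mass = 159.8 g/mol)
Moles = 731.9 g ÷ 159.8 g/mol = 4.58 mol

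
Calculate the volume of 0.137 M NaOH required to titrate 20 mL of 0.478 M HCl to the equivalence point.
V_{base} = 69.8 mL

At equivalence: moles acid = moles base.
moles HCl = 0.478 M × 0.02 L = 0.00956 mol
V_NaOH = 0.00956 mol ÷ 0.137 M = 0.06978 L = 69.8 mL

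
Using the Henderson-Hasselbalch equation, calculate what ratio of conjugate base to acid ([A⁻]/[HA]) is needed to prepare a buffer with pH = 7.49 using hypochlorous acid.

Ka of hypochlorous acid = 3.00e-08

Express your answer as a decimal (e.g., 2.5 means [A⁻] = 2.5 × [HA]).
[A⁻]/[HA] = 0.927

pKa = −log(3.00e-08) = 7.5229. pH = pKa + log([A⁻]/[HA]). 7.49 = 7.5229 + log(ratio). log(ratio) = 7.49 − 7.5229 = -0.0329. ratio = 10^(-0.0329) = 0.927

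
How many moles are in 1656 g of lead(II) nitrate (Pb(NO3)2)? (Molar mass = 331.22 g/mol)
Moles = 1656 g ÷ 331.22 g/mol = 5 mol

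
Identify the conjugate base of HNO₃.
Conjugate base: NO₃⁻

Conjugate acid-base pairs differ by one H⁺. Ka × Kb = Kw for a conjugate pair.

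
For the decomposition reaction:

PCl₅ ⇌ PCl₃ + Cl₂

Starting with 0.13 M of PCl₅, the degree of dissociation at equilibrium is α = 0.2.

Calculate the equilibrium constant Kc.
K_c = 0.0065

x = α·[A]₀ = 0.2 × 0.13 = 0.026 M dissociated.
At eq: [PCl₅] = 0.13 − 0.026 = 0.104 M; [PCl₃] = [Cl₂] = x = 0.026 M.
Kc = [PCl₃][Cl₂]/[PCl₅] = (0.026)²/0.104 = 0.0065.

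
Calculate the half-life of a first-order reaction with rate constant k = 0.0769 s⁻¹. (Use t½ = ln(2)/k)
9.01 s

t½ = ln(2)/k = 0.6931/0.0769 = 9.01 s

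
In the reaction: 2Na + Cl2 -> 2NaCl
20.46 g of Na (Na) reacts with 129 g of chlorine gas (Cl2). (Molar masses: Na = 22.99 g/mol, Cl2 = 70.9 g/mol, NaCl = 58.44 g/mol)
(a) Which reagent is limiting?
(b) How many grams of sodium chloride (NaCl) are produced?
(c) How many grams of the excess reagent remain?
(a) Na, (b) 52.01 g, (c) 97.45 g

Moles of Na = 20.46 g ÷ 22.99 g/mol = 0.889952 mol
Moles of Cl2 = 129 g ÷ 70.9 g/mol = 1.81946 mol
Moles ÷ coefficient: Na: 0.889952/2 = 0.445, Cl2: 1.81946/1 = 1.819
(a) Na has the smaller value, so Na is the limiting reagent.
(b) Moles of NaCl = 0.889952 mol Na × (2/2) = 0.889952 mol; mass = 0.889952 mol × 58.44 g/mol = 52.01 g
(c) Cl2 consumed = 0.889952 × (1/2) = 0.444976 mol; remaining = 1.81946 − 0.444976 = 1.37449 mol; mass = 1.37449 mol × 70.9 g/mol = 97.45 g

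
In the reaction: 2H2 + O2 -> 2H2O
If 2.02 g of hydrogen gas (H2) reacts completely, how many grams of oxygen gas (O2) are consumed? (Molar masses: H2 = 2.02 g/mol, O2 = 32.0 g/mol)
Moles of H2 = 2.02 g ÷ 2.02 g/mol = 1 mol
Mole ratio: 1 mol O2 / 2 mol H2
Moles of O2 = 1 × (1/2) = 0.5 mol
Mass of O2 = 0.5 mol × 32.0 g/mol = 16 g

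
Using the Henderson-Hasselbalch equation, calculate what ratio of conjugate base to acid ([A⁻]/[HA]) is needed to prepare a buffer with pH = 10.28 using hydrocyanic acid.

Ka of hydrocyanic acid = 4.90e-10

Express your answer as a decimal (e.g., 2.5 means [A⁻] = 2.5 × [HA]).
[A⁻]/[HA] = 9.337

pKa = −log(4.90e-10) = 9.3098. pH = pKa + log([A⁻]/[HA]). 10.28 = 9.3098 + log(ratio). log(ratio) = 10.28 − 9.3098 = 0.9702. ratio = 10^(0.9702) = 9.337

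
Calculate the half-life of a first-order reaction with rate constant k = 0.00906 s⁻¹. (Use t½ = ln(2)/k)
76.51 s

t½ = ln(2)/k = 0.6931/0.00906 = 76.51 s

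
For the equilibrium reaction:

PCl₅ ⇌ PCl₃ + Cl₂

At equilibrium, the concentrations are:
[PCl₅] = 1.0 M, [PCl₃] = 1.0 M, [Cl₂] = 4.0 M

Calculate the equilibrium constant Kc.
K_c = 4.0000

Kc = ([PCl₃] × [Cl₂]) / ([PCl₅])
   = ((1.0)·(4.0)) / ((1.0))
   = 4 / 1 = 4.0000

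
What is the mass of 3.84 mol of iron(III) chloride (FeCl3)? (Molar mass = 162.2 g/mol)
Mass = 3.84 mol × 162.2 g/mol = 622.8 g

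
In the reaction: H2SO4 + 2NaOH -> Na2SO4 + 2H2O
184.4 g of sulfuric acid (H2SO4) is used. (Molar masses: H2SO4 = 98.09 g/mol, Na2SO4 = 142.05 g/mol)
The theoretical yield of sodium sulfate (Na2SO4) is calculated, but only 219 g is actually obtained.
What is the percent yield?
Moles of H2SO4 = 184.4 g ÷ 98.09 g/mol = 1.87991 mol
Mole ratio: 1 mol Na2SO4 / 1 mol H2SO4
Moles of Na2SO4 = 1.87991 × (1/1) = 1.87991 mol
Theoretical yield = 1.87991 mol × 142.05 g/mol = 267.04 g
Actual yield = 219 g
Percent yield = (219 / 267.04) × 100% = 82.0%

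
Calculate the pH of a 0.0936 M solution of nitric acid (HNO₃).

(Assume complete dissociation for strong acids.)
pH = 1.03

[H⁺] = 0.0936 M for strong acid. pH = -log[H⁺] = -log(0.0936)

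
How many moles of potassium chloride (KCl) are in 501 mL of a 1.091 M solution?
Moles = Molarity × Volume (L)
Moles = 1.091 M × 0.501 L = 0.5466 mol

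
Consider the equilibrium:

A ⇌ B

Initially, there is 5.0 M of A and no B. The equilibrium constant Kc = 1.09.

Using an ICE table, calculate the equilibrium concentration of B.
[B] = 2.608 M

ICE: [A] = 5.0 − x, [B] = x.
Kc = x/(5.0 − x) = 1.09 ⇒ x = 1.09·5.0/(1 + 1.09) = 5.45/2.09 = 2.608.
[B] = x = 2.608 M.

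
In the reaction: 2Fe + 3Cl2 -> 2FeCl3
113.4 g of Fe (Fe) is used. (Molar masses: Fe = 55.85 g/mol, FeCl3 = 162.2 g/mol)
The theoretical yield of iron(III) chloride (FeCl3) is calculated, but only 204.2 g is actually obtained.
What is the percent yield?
Moles of Fe = 113.4 g ÷ 55.85 g/mol = 2.03044 mol
Mole ratio: 2 mol FeCl3 / 2 mol Fe
Moles of FeCl3 = 2.03044 × (2/2) = 2.03044 mol
Theoretical yield = 2.03044 mol × 162.2 g/mol = 329.34 g
Actual yield = 204.2 g
Percent yield = (204.2 / 329.34) × 100% = 62.0%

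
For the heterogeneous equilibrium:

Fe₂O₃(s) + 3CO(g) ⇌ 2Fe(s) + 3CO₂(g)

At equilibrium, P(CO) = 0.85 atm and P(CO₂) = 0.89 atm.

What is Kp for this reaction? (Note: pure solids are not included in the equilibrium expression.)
K_p = 1.148

Solids (Fe₂O₃, Fe) are excluded.
Kp = P(CO₂)³/P(CO)³ = (0.89)³/(0.85)³ = 0.705/0.6141 = 1.148.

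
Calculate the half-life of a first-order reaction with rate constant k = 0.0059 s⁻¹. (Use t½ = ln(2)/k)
117.48 s

t½ = ln(2)/k = 0.6931/0.0059 = 117.48 s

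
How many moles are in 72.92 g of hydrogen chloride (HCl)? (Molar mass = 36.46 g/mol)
Moles = 72.92 g ÷ 36.46 g/mol = 2 mol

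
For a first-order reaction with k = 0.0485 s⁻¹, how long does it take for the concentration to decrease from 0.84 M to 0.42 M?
14.29 s

From ln[A] = ln[A]₀ - k·t: t = ln([A]₀/[A])/k = ln(0.84/0.42)/0.0485 = ln(2.0000)/0.0485 = 0.6931/0.0485 = 14.29 s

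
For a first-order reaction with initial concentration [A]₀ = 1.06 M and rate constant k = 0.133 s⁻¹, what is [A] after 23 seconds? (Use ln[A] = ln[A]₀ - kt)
0.0498 M

ln[A] = ln[A]₀ - k·t = ln(1.06) - (0.133)·(23) = 0.0583 - 3.0590 = -3.0007
[A] = e^(-3.0007) = 0.0498 M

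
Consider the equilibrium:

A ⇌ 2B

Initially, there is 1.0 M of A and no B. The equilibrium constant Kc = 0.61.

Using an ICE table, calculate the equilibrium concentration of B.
[B] = 0.643 M

ICE: [A] = 1.0 − x, [B] = 2x.
Kc = (2x)²/(1.0 − x) = 0.61 ⇒ 4x² + 0.61x − 0.61 = 0.
x = (−0.61 + √(0.61² + 4·4·0.61))/(2·4) = (−0.61 + √10.132)/8 = 0.32164.
[B] = 2x = 0.643 M.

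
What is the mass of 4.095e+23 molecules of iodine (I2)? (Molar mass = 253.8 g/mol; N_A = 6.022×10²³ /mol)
Moles = 4.095e+23 ÷ 6.022×10²³ = 0.680007 mol
Mass = 0.680007 mol × 253.8 g/mol = 172.6 g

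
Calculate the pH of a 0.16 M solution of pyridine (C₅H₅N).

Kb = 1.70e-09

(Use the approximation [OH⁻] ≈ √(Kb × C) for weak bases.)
pH = 9.22

[OH⁻] = √(Kb × C) = √(1.70e-09 × 0.16) = 1.6492e-05. pOH = 4.78, pH = 14 - pOH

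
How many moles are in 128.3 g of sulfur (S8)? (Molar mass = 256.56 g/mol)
Moles = 128.3 g ÷ 256.56 g/mol = 0.5001 mol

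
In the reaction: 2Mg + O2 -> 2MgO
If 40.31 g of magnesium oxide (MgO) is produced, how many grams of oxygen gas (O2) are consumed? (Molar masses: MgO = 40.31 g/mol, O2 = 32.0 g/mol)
Moles of MgO = 40.31 g ÷ 40.31 g/mol = 1 mol
Mole ratio: 1 mol O2 / 2 mol MgO
Moles of O2 = 1 × (1/2) = 0.5 mol
Mass of O2 = 0.5 mol × 32.0 g/mol = 16 g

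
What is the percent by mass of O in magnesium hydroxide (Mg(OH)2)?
Mass of O in formula = 16.0 × 2 = 32 g/mol
Molar mass = 58.33 g/mol
% O = (32/58.33) × 100% = 54.86%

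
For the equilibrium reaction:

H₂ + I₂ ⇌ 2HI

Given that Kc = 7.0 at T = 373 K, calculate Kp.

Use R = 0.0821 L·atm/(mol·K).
K_p = 7.0000

Δn = (moles gaseous products) − (moles gaseous reactants) = 0
T = 373 K; RT = 0.0821 × 373 = 30.6233
Kp = Kc·(RT)^Δn = 7.0 × (30.6233)^0 = 7.0 × 1 = 7.0000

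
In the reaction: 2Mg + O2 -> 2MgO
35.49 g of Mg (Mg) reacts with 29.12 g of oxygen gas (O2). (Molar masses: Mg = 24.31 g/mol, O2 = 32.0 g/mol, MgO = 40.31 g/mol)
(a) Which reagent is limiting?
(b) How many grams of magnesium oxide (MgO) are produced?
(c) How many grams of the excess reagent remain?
(a) Mg, (b) 58.85 g, (c) 5.762 g

Moles of Mg = 35.49 g ÷ 24.31 g/mol = 1.45989 mol
Moles of O2 = 29.12 g ÷ 32.0 g/mol = 0.91 mol
Moles ÷ coefficient: Mg: 1.45989/2 = 0.7299, O2: 0.91/1 = 0.91
(a) Mg has the smaller value, so Mg is the limiting reagent.
(b) Moles of MgO = 1.45989 mol Mg × (2/2) = 1.45989 mol; mass = 1.45989 mol × 40.31 g/mol = 58.85 g
(c) O2 consumed = 1.45989 × (1/2) = 0.729947 mol; remaining = 0.91 − 0.729947 = 0.180053 mol; mass = 0.180053 mol × 32.0 g/mol = 5.762 g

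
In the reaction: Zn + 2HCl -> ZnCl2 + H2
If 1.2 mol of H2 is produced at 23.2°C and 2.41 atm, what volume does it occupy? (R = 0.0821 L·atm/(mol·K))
T = 23.2°C + 273.15 = 296.35 K
V = nRT/P = (1.2 × 0.0821 × 296.35) / 2.41
V = 12.11 L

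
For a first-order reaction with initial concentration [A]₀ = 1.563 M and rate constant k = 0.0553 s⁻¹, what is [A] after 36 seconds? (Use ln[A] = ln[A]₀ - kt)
0.2135 M

ln[A] = ln[A]₀ - k·t = ln(1.563) - (0.0553)·(36) = 0.4466 - 1.9908 = -1.5442
[A] = e^(-1.5442) = 0.2135 M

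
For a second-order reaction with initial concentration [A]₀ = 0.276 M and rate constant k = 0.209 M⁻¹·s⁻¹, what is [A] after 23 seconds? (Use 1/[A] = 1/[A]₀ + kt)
0.1186 M

1/[A] = 1/[A]₀ + k·t = 1/0.276 + (0.209)·(23) = 3.6232 + 4.8070 = 8.4302
[A] = 1/8.4302 = 0.1186 M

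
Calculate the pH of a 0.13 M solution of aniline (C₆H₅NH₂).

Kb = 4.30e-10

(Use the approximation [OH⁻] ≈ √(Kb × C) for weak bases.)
pH = 8.87

[OH⁻] = √(Kb × C) = √(4.30e-10 × 0.13) = 7.4766e-06. pOH = 5.13, pH = 14 - pOH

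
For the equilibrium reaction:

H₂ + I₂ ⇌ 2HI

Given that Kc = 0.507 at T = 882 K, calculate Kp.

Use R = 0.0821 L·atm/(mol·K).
K_p = 0.5070

Δn = (moles gaseous products) − (moles gaseous reactants) = 0
T = 882 K; RT = 0.0821 × 882 = 72.4122
Kp = Kc·(RT)^Δn = 0.507 × (72.4122)^0 = 0.507 × 1 = 0.5070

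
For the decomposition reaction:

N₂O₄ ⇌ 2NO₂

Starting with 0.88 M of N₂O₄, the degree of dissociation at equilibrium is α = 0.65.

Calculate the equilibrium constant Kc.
K_c = 4.2491

x = α·[A]₀ = 0.65 × 0.88 = 0.572 M dissociated.
At eq: [N₂O₄] = 0.88 − 0.572 = 0.308 M; [NO₂] = 2x = 1.144 M.
Kc = [NO₂]²/[N₂O₄] = (1.144)²/0.308 = 4.249.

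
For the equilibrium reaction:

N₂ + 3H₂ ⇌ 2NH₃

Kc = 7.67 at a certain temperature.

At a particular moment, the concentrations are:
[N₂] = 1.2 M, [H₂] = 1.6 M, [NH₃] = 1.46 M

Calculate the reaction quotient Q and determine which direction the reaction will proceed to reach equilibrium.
Q = 0.434, Q < K, reaction proceeds forward (toward products)

Q = ([NH₃]^2) / ([N₂] × [H₂]^3)
  = ((1.46)^2) / ((1.2)·(1.6)^3) = 2.1316/4.9152 = 0.4337
Since Q = 0.4337 < Kc = 7.67, the reaction proceeds forward (toward products) to reach equilibrium.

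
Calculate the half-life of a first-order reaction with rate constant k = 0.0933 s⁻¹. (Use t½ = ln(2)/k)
7.43 s

t½ = ln(2)/k = 0.6931/0.0933 = 7.43 s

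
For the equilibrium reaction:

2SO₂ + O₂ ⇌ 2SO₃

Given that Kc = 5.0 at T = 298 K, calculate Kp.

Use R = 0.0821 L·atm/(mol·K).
K_p = 0.2044

Δn = (moles gaseous products) − (moles gaseous reactants) = -1
T = 298 K; RT = 0.0821 × 298 = 24.4658
Kp = Kc·(RT)^Δn = 5.0 × (24.4658)^-1 = 5.0 × 0.0408734 = 0.2044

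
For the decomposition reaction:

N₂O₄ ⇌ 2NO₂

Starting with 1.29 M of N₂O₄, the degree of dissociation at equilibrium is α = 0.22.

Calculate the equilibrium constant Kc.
K_c = 0.3202

x = α·[A]₀ = 0.22 × 1.29 = 0.2838 M dissociated.
At eq: [N₂O₄] = 1.29 − 0.2838 = 1.006 M; [NO₂] = 2x = 0.5676 M.
Kc = [NO₂]²/[N₂O₄] = (0.5676)²/1.006 = 0.3202.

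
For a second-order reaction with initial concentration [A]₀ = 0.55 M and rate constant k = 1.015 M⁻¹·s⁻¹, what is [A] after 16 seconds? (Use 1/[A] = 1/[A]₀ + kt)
0.0554 M

1/[A] = 1/[A]₀ + k·t = 1/0.55 + (1.015)·(16) = 1.8182 + 16.2400 = 18.0582
[A] = 1/18.0582 = 0.0554 M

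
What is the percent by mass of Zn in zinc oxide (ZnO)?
Mass of Zn in formula = 65.38 × 1 = 65.38 g/mol
Molar mass = 81.38 g/mol
% Zn = (65.38/81.38) × 100% = 80.34%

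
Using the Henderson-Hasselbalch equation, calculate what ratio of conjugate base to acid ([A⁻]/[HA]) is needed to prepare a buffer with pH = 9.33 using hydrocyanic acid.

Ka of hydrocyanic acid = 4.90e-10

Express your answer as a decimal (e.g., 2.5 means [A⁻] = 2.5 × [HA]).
[A⁻]/[HA] = 1.048

pKa = −log(4.90e-10) = 9.3098. pH = pKa + log([A⁻]/[HA]). 9.33 = 9.3098 + log(ratio). log(ratio) = 9.33 − 9.3098 = 0.0202. ratio = 10^(0.0202) = 1.048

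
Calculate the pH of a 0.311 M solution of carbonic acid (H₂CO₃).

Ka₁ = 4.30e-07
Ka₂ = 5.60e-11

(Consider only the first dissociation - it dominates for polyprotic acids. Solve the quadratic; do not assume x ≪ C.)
pH = 3.44

x² + Ka₁·x − Ka₁·C = 0 with Ka₁ = 4.30e-07, C = 0.311.
x = (−Ka₁ + √(Ka₁² + 4·Ka₁·C))/2 = 3.6548e-04 M, so pH = 3.44.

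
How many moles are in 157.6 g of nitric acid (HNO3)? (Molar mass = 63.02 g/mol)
Moles = 157.6 g ÷ 63.02 g/mol = 2.501 mol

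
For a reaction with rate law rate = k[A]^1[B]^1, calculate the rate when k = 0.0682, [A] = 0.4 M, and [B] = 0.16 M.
0.004365 M/s

rate = k·[A]^1·[B]^1 = 0.0682·(0.4)^1·(0.16)^1 = 0.0682·0.4·0.16 = 0.004365 M/s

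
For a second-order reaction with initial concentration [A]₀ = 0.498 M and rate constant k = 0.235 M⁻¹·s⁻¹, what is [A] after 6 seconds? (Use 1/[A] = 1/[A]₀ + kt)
0.2926 M

1/[A] = 1/[A]₀ + k·t = 1/0.498 + (0.235)·(6) = 2.0080 + 1.4100 = 3.4180
[A] = 1/3.4180 = 0.2926 M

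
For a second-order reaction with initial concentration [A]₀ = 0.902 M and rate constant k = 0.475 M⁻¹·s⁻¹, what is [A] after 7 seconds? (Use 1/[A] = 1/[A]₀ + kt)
0.2255 M

1/[A] = 1/[A]₀ + k·t = 1/0.902 + (0.475)·(7) = 1.1086 + 3.3250 = 4.4336
[A] = 1/4.4336 = 0.2255 M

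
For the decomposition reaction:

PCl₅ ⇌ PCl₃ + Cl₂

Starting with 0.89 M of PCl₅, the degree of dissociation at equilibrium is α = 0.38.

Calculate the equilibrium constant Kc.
K_c = 0.2073

x = α·[A]₀ = 0.38 × 0.89 = 0.3382 M dissociated.
At eq: [PCl₅] = 0.89 − 0.3382 = 0.5518 M; [PCl₃] = [Cl₂] = x = 0.3382 M.
Kc = [PCl₃][Cl₂]/[PCl₅] = (0.3382)²/0.5518 = 0.2073.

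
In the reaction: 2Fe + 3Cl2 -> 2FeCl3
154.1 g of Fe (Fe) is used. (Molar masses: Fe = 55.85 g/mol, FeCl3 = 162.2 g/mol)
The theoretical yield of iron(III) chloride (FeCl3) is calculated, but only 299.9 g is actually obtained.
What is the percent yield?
Moles of Fe = 154.1 g ÷ 55.85 g/mol = 2.75918 mol
Mole ratio: 2 mol FeCl3 / 2 mol Fe
Moles of FeCl3 = 2.75918 × (2/2) = 2.75918 mol
Theoretical yield = 2.75918 mol × 162.2 g/mol = 447.54 g
Actual yield = 299.9 g
Percent yield = (299.9 / 447.54) × 100% = 67.0%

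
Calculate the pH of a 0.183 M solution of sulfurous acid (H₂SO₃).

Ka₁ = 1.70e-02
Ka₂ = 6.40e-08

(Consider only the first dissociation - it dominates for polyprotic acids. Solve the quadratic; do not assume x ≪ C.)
pH = 1.32

x² + Ka₁·x − Ka₁·C = 0 with Ka₁ = 1.70e-02, C = 0.183.
x = (−Ka₁ + √(Ka₁² + 4·Ka₁·C))/2 = 4.7920e-02 M, so pH = 1.32.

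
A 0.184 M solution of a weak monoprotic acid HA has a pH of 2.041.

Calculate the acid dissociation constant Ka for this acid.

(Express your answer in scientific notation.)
K_a = 4.73e-04

[H⁺] = 10^(−pH) = 10^(−2.041) = 9.099e-03 M. For HA ⇌ H⁺ + A⁻, Ka = x²/(C − x) = (9.099e-03)²/(0.184 − 9.099e-03) = 4.73e-04.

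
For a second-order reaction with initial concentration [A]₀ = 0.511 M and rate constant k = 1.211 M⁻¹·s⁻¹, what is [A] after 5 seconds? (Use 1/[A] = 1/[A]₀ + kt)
0.1248 M

1/[A] = 1/[A]₀ + k·t = 1/0.511 + (1.211)·(5) = 1.9569 + 6.0550 = 8.0119
[A] = 1/8.0119 = 0.1248 M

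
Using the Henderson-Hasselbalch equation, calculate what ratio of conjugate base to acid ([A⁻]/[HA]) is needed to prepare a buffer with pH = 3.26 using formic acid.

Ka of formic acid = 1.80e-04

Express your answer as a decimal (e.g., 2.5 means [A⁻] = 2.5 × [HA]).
[A⁻]/[HA] = 0.328

pKa = −log(1.80e-04) = 3.7447. pH = pKa + log([A⁻]/[HA]). 3.26 = 3.7447 + log(ratio). log(ratio) = 3.26 − 3.7447 = -0.4847. ratio = 10^(-0.4847) = 0.328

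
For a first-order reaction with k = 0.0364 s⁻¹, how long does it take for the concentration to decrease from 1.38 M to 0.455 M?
30.48 s

From ln[A] = ln[A]₀ - k·t: t = ln([A]₀/[A])/k = ln(1.38/0.455)/0.0364 = ln(3.0330)/0.0364 = 1.1095/0.0364 = 30.48 s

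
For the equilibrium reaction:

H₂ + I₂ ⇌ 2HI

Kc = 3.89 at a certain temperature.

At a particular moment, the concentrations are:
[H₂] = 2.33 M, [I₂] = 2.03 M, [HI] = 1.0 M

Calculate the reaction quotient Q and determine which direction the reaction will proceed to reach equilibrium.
Q = 0.211, Q < K, reaction proceeds forward (toward products)

Q = ([HI]^2) / ([H₂] × [I₂])
  = ((1.0)^2) / ((2.33)·(2.03)) = 1/4.7299 = 0.2114
Since Q = 0.2114 < Kc = 3.89, the reaction proceeds forward (toward products) to reach equilibrium.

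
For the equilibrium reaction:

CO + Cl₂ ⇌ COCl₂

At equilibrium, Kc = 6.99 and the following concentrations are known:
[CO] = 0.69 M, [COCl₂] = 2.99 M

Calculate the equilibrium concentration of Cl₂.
[Cl₂] = 0.6199 M

Kc = ([COCl₂]) / ([CO] × [Cl₂]) = 6.99
[Cl₂]^1 = (product terms)/(Kc · other reactant terms) = 2.99 / (6.99 · 0.69) = 0.61993
[Cl₂] = 0.6199 M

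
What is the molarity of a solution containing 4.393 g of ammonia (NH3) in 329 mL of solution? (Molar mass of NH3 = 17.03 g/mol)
Moles of NH3 = 4.393 g ÷ 17.03 g/mol = 0.257957 mol
Volume = 329 mL = 0.329 L
Molarity = 0.257957 mol ÷ 0.329 L = 0.7841 M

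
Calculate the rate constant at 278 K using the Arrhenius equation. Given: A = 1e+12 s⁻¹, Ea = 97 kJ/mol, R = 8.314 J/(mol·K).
5.94e-07 s⁻¹

k = A·exp(-Ea/(R·T)) = 1e+12·exp(-97000/(8.314·278)) = 1e+12·exp(-41.9679) = 1e+12·5.9373e-19 = 5.94e-07 s⁻¹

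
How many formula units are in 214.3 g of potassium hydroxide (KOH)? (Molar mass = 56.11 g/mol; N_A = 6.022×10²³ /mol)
Moles = 214.3 g ÷ 56.11 g/mol = 3.81928 mol
Formula units = 3.81928 mol × 6.022×10²³ /mol = 2.300e+24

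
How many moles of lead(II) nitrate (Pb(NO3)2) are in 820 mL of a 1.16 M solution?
Moles = Molarity × Volume (L)
Moles = 1.16 M × 0.82 L = 0.9512 mol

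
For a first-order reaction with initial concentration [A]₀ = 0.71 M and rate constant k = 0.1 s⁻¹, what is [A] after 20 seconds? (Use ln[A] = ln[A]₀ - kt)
0.0961 M

ln[A] = ln[A]₀ - k·t = ln(0.71) - (0.1)·(20) = -0.3425 - 2.0000 = -2.3425
[A] = e^(-2.3425) = 0.0961 M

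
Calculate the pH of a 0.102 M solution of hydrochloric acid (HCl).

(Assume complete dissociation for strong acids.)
pH = 0.99

[H⁺] = 0.102 M for strong acid. pH = -log[H⁺] = -log(0.102)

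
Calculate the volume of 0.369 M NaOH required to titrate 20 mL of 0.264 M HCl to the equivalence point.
V_{base} = 14.3 mL

At equivalence: moles acid = moles base.
moles HCl = 0.264 M × 0.02 L = 0.00528 mol
V_NaOH = 0.00528 mol ÷ 0.369 M = 0.01431 L = 14.3 mL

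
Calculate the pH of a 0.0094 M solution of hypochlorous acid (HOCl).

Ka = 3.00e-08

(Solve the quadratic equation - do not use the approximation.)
pH = 4.78

x² + Ka×x - Ka×C = 0. Using quadratic formula: [H⁺] = 1.6778e-05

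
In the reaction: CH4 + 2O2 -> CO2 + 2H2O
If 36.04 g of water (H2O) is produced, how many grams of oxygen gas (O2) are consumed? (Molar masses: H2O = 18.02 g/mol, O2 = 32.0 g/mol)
Moles of H2O = 36.04 g ÷ 18.02 g/mol = 2 mol
Mole ratio: 2 mol O2 / 2 mol H2O
Moles of O2 = 2 × (2/2) = 2 mol
Mass of O2 = 2 mol × 32.0 g/mol = 64 g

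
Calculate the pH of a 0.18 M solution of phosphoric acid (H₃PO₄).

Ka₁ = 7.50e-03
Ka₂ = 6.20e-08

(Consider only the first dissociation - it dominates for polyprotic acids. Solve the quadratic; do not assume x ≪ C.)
pH = 1.48

x² + Ka₁·x − Ka₁·C = 0 with Ka₁ = 7.50e-03, C = 0.18.
x = (−Ka₁ + √(Ka₁² + 4·Ka₁·C))/2 = 3.3183e-02 M, so pH = 1.48.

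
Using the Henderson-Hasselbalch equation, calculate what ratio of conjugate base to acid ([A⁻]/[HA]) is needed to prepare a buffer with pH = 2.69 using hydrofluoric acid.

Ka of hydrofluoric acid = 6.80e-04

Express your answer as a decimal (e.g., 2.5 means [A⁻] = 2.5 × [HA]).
[A⁻]/[HA] = 0.333

pKa = −log(6.80e-04) = 3.1675. pH = pKa + log([A⁻]/[HA]). 2.69 = 3.1675 + log(ratio). log(ratio) = 2.69 − 3.1675 = -0.4775. ratio = 10^(-0.4775) = 0.333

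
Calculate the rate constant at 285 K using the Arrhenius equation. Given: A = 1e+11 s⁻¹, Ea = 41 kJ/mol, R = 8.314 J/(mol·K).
3.06e+03 s⁻¹

k = A·exp(-Ea/(R·T)) = 1e+11·exp(-41000/(8.314·285)) = 1e+11·exp(-17.3033) = 1e+11·3.0568e-08 = 3.06e+03 s⁻¹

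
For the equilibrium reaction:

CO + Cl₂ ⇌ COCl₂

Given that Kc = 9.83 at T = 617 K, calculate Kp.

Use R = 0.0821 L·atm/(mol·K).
K_p = 0.1941

Δn = (moles gaseous products) − (moles gaseous reactants) = -1
T = 617 K; RT = 0.0821 × 617 = 50.6557
Kp = Kc·(RT)^Δn = 9.83 × (50.6557)^-1 = 9.83 × 0.0197411 = 0.1941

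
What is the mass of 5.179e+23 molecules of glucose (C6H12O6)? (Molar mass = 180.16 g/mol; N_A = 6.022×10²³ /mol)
Moles = 5.179e+23 ÷ 6.022×10²³ = 0.860013 mol
Mass = 0.860013 mol × 180.16 g/mol = 154.9 g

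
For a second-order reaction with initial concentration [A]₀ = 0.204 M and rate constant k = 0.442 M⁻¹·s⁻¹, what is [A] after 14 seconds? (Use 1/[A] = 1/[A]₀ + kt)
0.0902 M

1/[A] = 1/[A]₀ + k·t = 1/0.204 + (0.442)·(14) = 4.9020 + 6.1880 = 11.0900
[A] = 1/11.0900 = 0.0902 M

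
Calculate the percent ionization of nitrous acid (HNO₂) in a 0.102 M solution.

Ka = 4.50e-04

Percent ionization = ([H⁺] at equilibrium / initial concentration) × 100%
Percent ionization = 6.43%

Let x = [H⁺]. Ka = x²/(C - x) ⇒ x² + (4.50e-04)x - (4.50e-04)(0.102) = 0. x = 6.5537e-03. Percent = (6.5537e-03/0.102) × 100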